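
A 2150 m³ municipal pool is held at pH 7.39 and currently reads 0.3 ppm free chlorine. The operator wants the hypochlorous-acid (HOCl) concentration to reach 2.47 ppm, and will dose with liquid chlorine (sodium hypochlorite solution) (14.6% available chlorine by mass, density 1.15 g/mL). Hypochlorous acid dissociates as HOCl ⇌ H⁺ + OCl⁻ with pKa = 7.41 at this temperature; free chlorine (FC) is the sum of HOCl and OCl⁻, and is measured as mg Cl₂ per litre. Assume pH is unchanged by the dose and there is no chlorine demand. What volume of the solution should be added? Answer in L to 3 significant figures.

Volume: 2150 m³ = 2,150,000 L.
[OCl⁻]/[HOCl] = 10^(pH − pKa) = 10^(7.39 − 7.41) = 0.955; fraction as HOCl = 1/(1 + 0.955) = 0.5115.
Free chlorine required for 2.47 ppm HOCl: 2.47 / 0.5115 = 4.829 ppm.
FC to add: 4.829 − 0.3 = 4.529 mg/L as Cl₂.
Cl₂ equivalent: 4.529 mg/L × 2,150,000 L = 9737 g.
Product at 14.6% available Cl: 9737 / 0.146 = 66,690 g.
Volume: 66,690 g ÷ 1.15 g/mL = 57,990 mL.

58.0 L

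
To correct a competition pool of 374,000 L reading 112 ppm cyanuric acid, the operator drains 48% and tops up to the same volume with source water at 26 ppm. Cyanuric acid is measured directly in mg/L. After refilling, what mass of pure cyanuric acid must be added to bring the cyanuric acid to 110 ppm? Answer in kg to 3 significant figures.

14.7 kg

After draining 48% and refilling: 112 × 0.52 + 26 × 0.48 = 70.72 ppm.
Deficit to target: 110 − 70.72 = 39.28 mg/L.
Mass: 39.28 mg/L × 374,000 L = 14,690 g cyanuric acid.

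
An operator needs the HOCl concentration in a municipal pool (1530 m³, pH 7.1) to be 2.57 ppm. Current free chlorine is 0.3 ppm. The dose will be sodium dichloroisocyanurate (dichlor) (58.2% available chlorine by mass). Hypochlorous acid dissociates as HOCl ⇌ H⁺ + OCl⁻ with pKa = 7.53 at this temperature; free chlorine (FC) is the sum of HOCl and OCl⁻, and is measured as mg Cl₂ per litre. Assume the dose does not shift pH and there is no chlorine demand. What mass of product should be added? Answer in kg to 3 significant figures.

Volume: 1530 m³ = 1,530,000 L.
[OCl⁻]/[HOCl] = 10^(pH − pKa) = 10^(7.1 − 7.53) = 0.3715; fraction as HOCl = 1/(1 + 0.3715) = 0.7291.
Free chlorine required for 2.57 ppm HOCl: 2.57 / 0.7291 = 3.525 ppm.
FC to add: 3.525 − 0.3 = 3.225 mg/L as Cl₂.
Cl₂ equivalent: 3.225 mg/L × 1,530,000 L = 4934 g.
Product at 58.2% available Cl: 4934 / 0.582 = 8478 g.

8.48 kg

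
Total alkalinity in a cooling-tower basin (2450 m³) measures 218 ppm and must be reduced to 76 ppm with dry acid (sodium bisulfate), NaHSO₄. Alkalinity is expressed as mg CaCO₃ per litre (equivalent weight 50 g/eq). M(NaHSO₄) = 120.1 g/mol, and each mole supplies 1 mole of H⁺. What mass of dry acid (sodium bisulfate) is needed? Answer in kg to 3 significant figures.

836 kg

Volume: 2450 m³ = 2,450,000 L.
Alkalinity to neutralize: (218 − 76) = 142 mg/L as CaCO₃ × 2,450,000 L = 347,900 g as CaCO₃.
Equivalents of H⁺ required: 347,900 ÷ 50 g/eq = 6958 eq = 6958 mol NaHSO₄.
Mass of NaHSO₄: 6958 × 120.1 = 835,700 g.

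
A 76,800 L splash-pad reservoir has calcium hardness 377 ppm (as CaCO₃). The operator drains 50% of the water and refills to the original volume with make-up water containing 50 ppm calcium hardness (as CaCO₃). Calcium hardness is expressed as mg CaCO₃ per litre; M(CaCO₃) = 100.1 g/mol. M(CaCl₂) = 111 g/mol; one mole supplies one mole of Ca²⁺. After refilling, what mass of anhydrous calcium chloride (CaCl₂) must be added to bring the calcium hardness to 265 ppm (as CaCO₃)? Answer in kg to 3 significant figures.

4.39 kg

After draining 50% and refilling: 377 × 0.50 + 50 × 0.50 = 213.5 ppm.
Deficit to target: 265 − 213.5 = 51.5 mg/L.
As CaCO₃: 51.5 mg/L × 76,800 L = 3955 g; ÷ 100.1 = 39.51 mol Ca²⁺.
Mass: 39.51 × 111 = 4386 g.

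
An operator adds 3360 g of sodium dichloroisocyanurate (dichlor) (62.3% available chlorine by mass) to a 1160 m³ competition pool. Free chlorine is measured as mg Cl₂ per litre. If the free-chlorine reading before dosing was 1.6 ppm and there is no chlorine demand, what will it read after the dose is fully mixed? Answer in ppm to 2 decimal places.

3.40 ppm

Volume: 1160 m³ = 1,160,000 L.
Available chlorine delivered: 3360 g × 0.623 = 2093 g as Cl₂.
Concentration rise: 2093 g / 1,160,000 L = 1.805 mg/L = 1.80 ppm.
Final FC: 1.6 + 1.80 = 3.40 ppm.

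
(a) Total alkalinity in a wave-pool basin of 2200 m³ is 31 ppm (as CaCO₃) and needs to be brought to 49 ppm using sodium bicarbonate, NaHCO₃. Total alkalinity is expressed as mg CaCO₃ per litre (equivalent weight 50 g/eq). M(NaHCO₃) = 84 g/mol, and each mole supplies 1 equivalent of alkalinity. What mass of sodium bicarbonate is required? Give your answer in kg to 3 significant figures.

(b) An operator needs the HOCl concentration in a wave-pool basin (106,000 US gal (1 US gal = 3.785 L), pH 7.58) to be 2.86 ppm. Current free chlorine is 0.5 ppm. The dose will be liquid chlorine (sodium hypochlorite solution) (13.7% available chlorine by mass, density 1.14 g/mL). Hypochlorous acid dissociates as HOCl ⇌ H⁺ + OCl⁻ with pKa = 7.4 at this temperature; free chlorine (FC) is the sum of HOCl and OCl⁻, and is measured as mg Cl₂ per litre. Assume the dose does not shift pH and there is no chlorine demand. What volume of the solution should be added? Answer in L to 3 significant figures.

(a) Volume: 2200 m³ = 2,200,000 L.
(a) Alkalinity to add: (49 − 31) = 18 mg/L as CaCO₃ × 2,200,000 L = 39,600 g as CaCO₃.
(a) Equivalents: 39,600 g ÷ 50 g/eq = 792 eq.
(a) NaHCO₃ supplies 1 eq per mole → 792 mol.
(a) Mass: 792 mol × 84 g/mol = 66,530 g.

(b) Volume: 106,000 US gal × 3.785 L/gal = 401,210 L.
(b) [OCl⁻]/[HOCl] = 10^(pH − pKa) = 10^(7.58 − 7.4) = 1.514; fraction as HOCl = 1/(1 + 1.514) = 0.3978.
(b) Free chlorine required for 2.86 ppm HOCl: 2.86 / 0.3978 = 7.189 ppm.
(b) FC to add: 7.189 − 0.5 = 6.689 mg/L as Cl₂.
(b) Cl₂ equivalent: 6.689 mg/L × 401,210 L = 2684 g.
(b) Product at 13.7% available Cl: 2684 / 0.137 = 19,590 g.
(b) Volume: 19,590 g ÷ 1.14 g/mL = 17,180 mL.

(a) 66.5 kg; (b) 17.2 L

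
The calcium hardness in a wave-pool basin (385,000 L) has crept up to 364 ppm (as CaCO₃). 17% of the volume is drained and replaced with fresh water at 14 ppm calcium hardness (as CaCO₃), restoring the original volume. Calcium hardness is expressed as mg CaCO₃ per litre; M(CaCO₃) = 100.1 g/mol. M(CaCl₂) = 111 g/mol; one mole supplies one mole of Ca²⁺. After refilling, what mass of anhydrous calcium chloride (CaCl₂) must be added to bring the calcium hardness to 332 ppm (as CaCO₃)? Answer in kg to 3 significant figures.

11.7 kg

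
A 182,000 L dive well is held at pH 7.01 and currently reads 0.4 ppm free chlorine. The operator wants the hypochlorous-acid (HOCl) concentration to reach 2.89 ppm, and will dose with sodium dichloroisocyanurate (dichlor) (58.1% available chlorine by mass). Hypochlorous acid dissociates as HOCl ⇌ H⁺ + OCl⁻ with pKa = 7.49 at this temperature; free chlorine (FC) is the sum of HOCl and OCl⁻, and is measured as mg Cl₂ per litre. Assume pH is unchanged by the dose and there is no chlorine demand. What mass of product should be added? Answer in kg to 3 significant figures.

1.08 kg

[OCl⁻]/[HOCl] = 10^(pH − pKa) = 10^(7.01 − 7.49) = 0.3311; fraction as HOCl = 1/(1 + 0.3311) = 0.7512.
Free chlorine required for 2.89 ppm HOCl: 2.89 / 0.7512 = 3.847 ppm.
FC to add: 3.847 − 0.4 = 3.447 mg/L as Cl₂.
Cl₂ equivalent: 3.447 mg/L × 182,000 L = 627.3 g.
Product at 58.1% available Cl: 627.3 / 0.581 = 1080 g.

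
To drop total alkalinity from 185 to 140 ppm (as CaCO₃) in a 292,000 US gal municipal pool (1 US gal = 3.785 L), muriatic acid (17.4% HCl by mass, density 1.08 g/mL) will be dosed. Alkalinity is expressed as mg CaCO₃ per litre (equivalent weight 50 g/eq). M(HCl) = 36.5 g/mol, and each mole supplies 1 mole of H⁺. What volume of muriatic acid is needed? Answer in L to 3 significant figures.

193 L

Volume: 292,000 US gal × 3.785 L/gal = 1,105,220 L.
Alkalinity to neutralize: (185 − 140) = 45 mg/L as CaCO₃ × 1,105,220 L = 49,730 g as CaCO₃.
Equivalents of H⁺ required: 49,730 ÷ 50 g/eq = 994.7 eq = 994.7 mol HCl.
Mass of HCl: 994.7 × 36.5 = 36,310 g.
Mass of 17.4% solution: 36,310 / 0.174 = 208,700 g.
Volume: 208,700 g ÷ 1.08 g/mL = 193,200 mL.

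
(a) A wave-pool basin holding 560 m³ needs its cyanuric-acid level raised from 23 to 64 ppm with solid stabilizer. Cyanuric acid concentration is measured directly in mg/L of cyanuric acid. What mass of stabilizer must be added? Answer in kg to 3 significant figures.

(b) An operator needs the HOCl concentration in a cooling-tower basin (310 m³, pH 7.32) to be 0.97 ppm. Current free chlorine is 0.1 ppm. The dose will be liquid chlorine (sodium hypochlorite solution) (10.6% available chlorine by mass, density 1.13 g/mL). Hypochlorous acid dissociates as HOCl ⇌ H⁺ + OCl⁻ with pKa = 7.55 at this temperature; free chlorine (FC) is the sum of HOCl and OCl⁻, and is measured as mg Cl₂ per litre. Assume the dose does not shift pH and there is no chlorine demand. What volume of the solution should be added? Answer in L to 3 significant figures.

(a) Volume: 560 m³ = 560,000 L.
(a) CYA to add: (64 − 23) = 41 mg/L × 560,000 L = 22,960 g cyanuric acid.

(b) Volume: 310 m³ = 310,000 L.
(b) [OCl⁻]/[HOCl] = 10^(pH − pKa) = 10^(7.32 − 7.55) = 0.5888; fraction as HOCl = 1/(1 + 0.5888) = 0.6294.
(b) Free chlorine required for 0.97 ppm HOCl: 0.97 / 0.6294 = 1.541 ppm.
(b) FC to add: 1.541 − 0.1 = 1.441 mg/L as Cl₂.
(b) Cl₂ equivalent: 1.441 mg/L × 310,000 L = 446.8 g.
(b) Product at 10.6% available Cl: 446.8 / 0.106 = 4215 g.
(b) Volume: 4215 g ÷ 1.13 g/mL = 3730 mL.

(a) 23.0 kg; (b) 3.73 L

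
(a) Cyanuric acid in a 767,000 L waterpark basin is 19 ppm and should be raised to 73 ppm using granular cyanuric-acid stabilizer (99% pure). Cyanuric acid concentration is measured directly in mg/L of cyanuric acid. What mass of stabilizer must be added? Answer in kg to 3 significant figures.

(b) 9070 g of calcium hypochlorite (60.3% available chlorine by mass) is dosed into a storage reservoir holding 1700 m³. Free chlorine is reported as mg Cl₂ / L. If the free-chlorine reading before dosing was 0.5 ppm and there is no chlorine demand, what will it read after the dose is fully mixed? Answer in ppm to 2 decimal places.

(a) CYA to add: (73 − 19) = 54 mg/L × 767,000 L = 41,420 g cyanuric acid.
(a) At 99% purity: 41,420 / 0.99 = 41,840 g product.

(b) Volume: 1700 m³ = 1,700,000 L.
(b) Available chlorine delivered: 9070 g × 0.603 = 5469 g as Cl₂.
(b) Concentration rise: 5469 g / 1,700,000 L = 3.217 mg/L = 3.22 ppm.
(b) Final FC: 0.5 + 3.22 = 3.72 ppm.

(a) 41.8 kg; (b) 3.72 ppm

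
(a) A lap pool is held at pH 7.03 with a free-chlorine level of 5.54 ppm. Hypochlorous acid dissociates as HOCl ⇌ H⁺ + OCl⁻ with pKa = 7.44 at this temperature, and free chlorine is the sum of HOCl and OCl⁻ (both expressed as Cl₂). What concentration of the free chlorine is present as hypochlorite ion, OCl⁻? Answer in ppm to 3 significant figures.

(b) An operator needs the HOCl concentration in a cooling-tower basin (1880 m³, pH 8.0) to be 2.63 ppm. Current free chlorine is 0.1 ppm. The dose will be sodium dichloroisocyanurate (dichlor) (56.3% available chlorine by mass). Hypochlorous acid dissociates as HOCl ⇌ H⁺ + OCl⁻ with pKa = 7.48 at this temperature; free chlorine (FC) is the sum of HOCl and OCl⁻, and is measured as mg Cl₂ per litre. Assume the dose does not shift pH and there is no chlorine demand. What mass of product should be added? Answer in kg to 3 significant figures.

(a) [OCl⁻]/[HOCl] = 10^(pH − pKa) = 10^(7.03 − 7.44) = 10^-0.41 = 0.389.
(a) Fraction as HOCl = 1 / (1 + 0.389) = 0.7199.
(a) OCl⁻ = (1 − 0.7199) × 5.54 ppm = 1.552 ppm.

(b) Volume: 1880 m³ = 1,880,000 L.
(b) [OCl⁻]/[HOCl] = 10^(pH − pKa) = 10^(8.0 − 7.48) = 3.311; fraction as HOCl = 1/(1 + 3.311) = 0.2319.
(b) Free chlorine required for 2.63 ppm HOCl: 2.63 / 0.2319 = 11.34 ppm.
(b) FC to add: 11.34 − 0.1 = 11.24 mg/L as Cl₂.
(b) Cl₂ equivalent: 11.24 mg/L × 1,880,000 L = 21,130 g.
(b) Product at 56.3% available Cl: 21,130 / 0.563 = 37,530 g.

(a) 1.55 ppm; (b) 37.5 kg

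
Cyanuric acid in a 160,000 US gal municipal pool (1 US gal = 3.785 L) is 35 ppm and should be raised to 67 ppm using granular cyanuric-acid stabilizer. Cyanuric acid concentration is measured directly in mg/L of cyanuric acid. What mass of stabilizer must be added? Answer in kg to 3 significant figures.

19.4 kg

Volume: 160,000 US gal × 3.785 L/gal = 605,600 L.
CYA to add: (67 − 35) = 32 mg/L × 605,600 L = 19,380 g cyanuric acid.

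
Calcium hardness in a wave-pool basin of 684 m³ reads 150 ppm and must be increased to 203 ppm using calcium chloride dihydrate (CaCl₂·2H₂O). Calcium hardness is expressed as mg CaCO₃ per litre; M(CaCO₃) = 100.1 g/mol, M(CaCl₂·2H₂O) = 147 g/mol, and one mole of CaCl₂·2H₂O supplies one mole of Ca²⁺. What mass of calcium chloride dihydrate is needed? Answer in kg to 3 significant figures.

Volume: 684 m³ = 684,000 L.
Hardness to add: (203 − 150) = 53 mg/L as CaCO₃ × 684,000 L = 36,250 g as CaCO₃.
Moles of Ca²⁺ (1 mol Ca²⁺ ≡ 1 mol CaCO₃): 36,250 / 100.1 g/mol = 362.2 mol.
Mass of CaCl₂·2H₂O: 362.2 × 147 = 53,240 g.

53.2 kg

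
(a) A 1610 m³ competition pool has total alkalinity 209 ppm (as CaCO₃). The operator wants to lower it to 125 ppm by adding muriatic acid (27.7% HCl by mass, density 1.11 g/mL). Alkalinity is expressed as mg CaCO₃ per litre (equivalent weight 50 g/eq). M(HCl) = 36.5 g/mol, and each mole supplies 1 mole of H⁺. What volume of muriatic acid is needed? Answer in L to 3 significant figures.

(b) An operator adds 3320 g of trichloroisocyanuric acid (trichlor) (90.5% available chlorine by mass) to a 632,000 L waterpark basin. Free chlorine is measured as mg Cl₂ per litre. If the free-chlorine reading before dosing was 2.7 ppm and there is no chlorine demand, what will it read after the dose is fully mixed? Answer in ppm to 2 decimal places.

(a) Volume: 1610 m³ = 1,610,000 L.
(a) Alkalinity to neutralize: (209 − 125) = 84 mg/L as CaCO₃ × 1,610,000 L = 135,200 g as CaCO₃.
(a) Equivalents of H⁺ required: 135,200 ÷ 50 g/eq = 2705 eq = 2705 mol HCl.
(a) Mass of HCl: 2705 × 36.5 = 98,730 g.
(a) Mass of 27.7% solution: 98,730 / 0.277 = 356,400 g.
(a) Volume: 356,400 g ÷ 1.11 g/mL = 321,100 mL.

(b) Available chlorine delivered: 3320 g × 0.905 = 3005 g as Cl₂.
(b) Concentration rise: 3005 g / 632,000 L = 4.754 mg/L = 4.75 ppm.
(b) Final FC: 2.7 + 4.75 = 7.45 ppm.

(a) 321 L; (b) 7.45 ppm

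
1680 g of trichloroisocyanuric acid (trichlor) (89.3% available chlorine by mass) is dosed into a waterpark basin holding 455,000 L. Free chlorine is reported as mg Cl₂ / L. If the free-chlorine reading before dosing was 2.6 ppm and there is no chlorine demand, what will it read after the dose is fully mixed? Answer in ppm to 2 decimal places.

5.90 ppm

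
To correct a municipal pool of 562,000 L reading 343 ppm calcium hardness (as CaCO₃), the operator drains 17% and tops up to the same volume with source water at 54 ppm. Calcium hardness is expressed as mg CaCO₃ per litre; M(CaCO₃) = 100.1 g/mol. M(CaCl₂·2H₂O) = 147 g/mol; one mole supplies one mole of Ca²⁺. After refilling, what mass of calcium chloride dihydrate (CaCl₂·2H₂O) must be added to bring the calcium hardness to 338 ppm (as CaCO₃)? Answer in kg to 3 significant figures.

After draining 17% and refilling: 343 × 0.83 + 54 × 0.17 = 293.87 ppm.
Deficit to target: 338 − 293.87 = 44.13 mg/L.
As CaCO₃: 44.13 mg/L × 562,000 L = 24,800 g; ÷ 100.1 = 247.8 mol Ca²⁺.
Mass: 247.8 × 147 = 36,420 g.

36.4 kg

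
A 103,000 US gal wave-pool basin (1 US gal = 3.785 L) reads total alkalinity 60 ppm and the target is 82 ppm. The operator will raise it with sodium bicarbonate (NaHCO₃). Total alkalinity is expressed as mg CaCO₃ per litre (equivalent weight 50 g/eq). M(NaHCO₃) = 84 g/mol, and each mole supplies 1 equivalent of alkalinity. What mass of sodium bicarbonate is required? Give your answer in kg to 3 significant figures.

Volume: 103,000 US gal × 3.785 L/gal = 389,855 L.
Alkalinity to add: (82 − 60) = 22 mg/L as CaCO₃ × 389,855 L = 8577 g as CaCO₃.
Equivalents: 8577 g ÷ 50 g/eq = 171.5 eq.
NaHCO₃ supplies 1 eq per mole → 171.5 mol.
Mass: 171.5 mol × 84 g/mol = 14,410 g.

14.4 kg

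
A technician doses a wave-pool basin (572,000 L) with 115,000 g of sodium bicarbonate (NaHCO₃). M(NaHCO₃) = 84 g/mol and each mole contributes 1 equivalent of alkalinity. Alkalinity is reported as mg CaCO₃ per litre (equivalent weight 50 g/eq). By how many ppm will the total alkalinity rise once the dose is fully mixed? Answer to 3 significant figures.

Moles of NaHCO₃: 115,000 g ÷ 84 g/mol = 1369 mol → 1369 eq of alkalinity.
As CaCO₃: 1369 eq × 50 g/eq = 68,450 g.
Rise: 68,450 g / 572,000 L × 1000 = 119.7 mg/L.

120 ppm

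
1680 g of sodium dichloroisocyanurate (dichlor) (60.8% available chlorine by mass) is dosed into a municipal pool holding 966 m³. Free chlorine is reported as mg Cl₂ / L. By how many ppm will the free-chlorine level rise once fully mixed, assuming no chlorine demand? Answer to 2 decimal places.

Volume: 966 m³ = 966,000 L.
Available chlorine delivered: 1680 g × 0.608 = 1021 g as Cl₂.
Concentration rise: 1021 g / 966,000 L = 1.057 mg/L = 1.06 ppm.

1.06 ppm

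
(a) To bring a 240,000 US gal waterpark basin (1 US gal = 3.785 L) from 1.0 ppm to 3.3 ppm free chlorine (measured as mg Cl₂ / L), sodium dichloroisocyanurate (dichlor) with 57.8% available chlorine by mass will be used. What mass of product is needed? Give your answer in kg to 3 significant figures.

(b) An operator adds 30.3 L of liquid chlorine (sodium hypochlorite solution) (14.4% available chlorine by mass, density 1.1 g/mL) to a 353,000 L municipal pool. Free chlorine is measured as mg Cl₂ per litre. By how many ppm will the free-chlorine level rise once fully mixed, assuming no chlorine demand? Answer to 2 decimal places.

(a) Volume: 240,000 US gal × 3.785 L/gal = 908,400 L.
(a) Chlorine deficit: 3.3 − 1.0 = 2.3 ppm = 2.3 mg/L as Cl₂.
(a) Cl₂ equivalent needed: 2.3 mg/L × 908,400 L = 2,089,000 mg = 2089 g.
(a) Product at 57.8% available chlorine: 2089 / 0.578 = 3615 g.

(b) Mass of solution: 30.3 L × 1000 mL/L × 1.1 g/mL = 33,330 g.
(b) Available chlorine delivered: 33,330 g × 0.144 = 4800 g as Cl₂.
(b) Concentration rise: 4800 g / 353,000 L = 13.6 mg/L = 13.60 ppm.

(a) 3.61 kg; (b) 13.60 ppm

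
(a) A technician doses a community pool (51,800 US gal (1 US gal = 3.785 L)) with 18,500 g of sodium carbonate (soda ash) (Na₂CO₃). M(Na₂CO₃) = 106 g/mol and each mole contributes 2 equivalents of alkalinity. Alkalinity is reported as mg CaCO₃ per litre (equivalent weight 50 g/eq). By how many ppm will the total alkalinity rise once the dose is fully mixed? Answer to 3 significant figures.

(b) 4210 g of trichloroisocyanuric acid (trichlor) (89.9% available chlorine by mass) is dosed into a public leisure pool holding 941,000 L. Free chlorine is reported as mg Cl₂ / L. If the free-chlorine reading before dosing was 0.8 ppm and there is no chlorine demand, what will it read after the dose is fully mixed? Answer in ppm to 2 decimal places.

(a) 89.0 ppm; (b) 4.82 ppm

(a) Volume: 51,800 US gal × 3.785 L/gal = 196,063 L.
(a) Moles of Na₂CO₃: 18,500 g ÷ 106 g/mol = 174.5 mol → 349.1 eq of alkalinity.
(a) As CaCO₃: 349.1 eq × 50 g/eq = 17,450 g.
(a) Rise: 17,450 g / 196,063 L × 1000 = 89.02 mg/L.

(b) Available chlorine delivered: 4210 g × 0.899 = 3785 g as Cl₂.
(b) Concentration rise: 3785 g / 941,000 L = 4.022 mg/L = 4.02 ppm.
(b) Final FC: 0.8 + 4.02 = 4.82 ppm.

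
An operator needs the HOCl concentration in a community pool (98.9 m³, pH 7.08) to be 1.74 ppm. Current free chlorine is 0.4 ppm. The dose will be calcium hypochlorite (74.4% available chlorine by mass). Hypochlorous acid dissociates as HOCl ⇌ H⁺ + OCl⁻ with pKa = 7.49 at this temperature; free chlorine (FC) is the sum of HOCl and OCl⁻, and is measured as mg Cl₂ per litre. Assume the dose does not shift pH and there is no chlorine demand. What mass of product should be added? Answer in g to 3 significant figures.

268 g

Volume: 98.9 m³ = 98,900 L.
[OCl⁻]/[HOCl] = 10^(pH − pKa) = 10^(7.08 − 7.49) = 0.389; fraction as HOCl = 1/(1 + 0.389) = 0.7199.
Free chlorine required for 1.74 ppm HOCl: 1.74 / 0.7199 = 2.417 ppm.
FC to add: 2.417 − 0.4 = 2.017 mg/L as Cl₂.
Cl₂ equivalent: 2.017 mg/L × 98,900 L = 199.5 g.
Product at 74.4% available Cl: 199.5 / 0.744 = 268.1 g.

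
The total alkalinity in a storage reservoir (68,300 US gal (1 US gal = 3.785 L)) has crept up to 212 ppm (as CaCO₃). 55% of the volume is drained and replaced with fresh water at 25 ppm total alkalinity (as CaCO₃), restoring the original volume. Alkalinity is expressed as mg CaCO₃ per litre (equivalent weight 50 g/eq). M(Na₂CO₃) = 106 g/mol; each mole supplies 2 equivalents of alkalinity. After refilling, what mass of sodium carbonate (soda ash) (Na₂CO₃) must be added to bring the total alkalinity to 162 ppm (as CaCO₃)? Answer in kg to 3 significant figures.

Volume: 68,300 US gal × 3.785 L/gal = 258,516 L.
After draining 55% and refilling: 212 × 0.45 + 25 × 0.55 = 109.15 ppm.
Deficit to target: 162 − 109.15 = 52.85 mg/L.
As CaCO₃: 52.85 mg/L × 258,516 L = 13,660 g; ÷ 50 g/eq ÷ 2 = 136.6 mol Na₂CO₃.
Mass: 136.6 × 106 = 14,480 g.

14.5 kg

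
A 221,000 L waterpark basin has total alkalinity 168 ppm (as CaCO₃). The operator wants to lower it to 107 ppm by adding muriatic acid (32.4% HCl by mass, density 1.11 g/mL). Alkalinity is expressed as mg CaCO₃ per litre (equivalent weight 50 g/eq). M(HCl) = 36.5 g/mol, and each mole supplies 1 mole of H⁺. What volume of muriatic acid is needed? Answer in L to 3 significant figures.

27.4 L

Alkalinity to neutralize: (168 − 107) = 61 mg/L as CaCO₃ × 221,000 L = 13,480 g as CaCO₃.
Equivalents of H⁺ required: 13,480 ÷ 50 g/eq = 269.6 eq = 269.6 mol HCl.
Mass of HCl: 269.6 × 36.5 = 9841 g.
Mass of 32.4% solution: 9841 / 0.324 = 30,370 g.
Volume: 30,370 g ÷ 1.11 g/mL = 27,360 mL.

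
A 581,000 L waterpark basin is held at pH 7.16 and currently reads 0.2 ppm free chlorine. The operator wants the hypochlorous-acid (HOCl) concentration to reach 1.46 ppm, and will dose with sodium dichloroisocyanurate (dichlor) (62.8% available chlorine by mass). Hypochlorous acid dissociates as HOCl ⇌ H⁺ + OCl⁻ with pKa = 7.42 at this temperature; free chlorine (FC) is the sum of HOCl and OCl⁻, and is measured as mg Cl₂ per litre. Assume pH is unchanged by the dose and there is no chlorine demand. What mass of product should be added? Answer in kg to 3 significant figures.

1.91 kg

[OCl⁻]/[HOCl] = 10^(pH − pKa) = 10^(7.16 − 7.42) = 0.5495; fraction as HOCl = 1/(1 + 0.5495) = 0.6454.
Free chlorine required for 1.46 ppm HOCl: 1.46 / 0.6454 = 2.262 ppm.
FC to add: 2.262 − 0.2 = 2.062 mg/L as Cl₂.
Cl₂ equivalent: 2.062 mg/L × 581,000 L = 1198 g.
Product at 62.8% available Cl: 1198 / 0.628 = 1908 g.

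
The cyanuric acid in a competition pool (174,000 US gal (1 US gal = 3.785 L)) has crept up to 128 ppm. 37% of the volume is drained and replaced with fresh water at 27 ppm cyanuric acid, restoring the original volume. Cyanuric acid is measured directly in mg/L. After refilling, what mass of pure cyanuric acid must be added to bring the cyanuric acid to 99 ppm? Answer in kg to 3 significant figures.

5.51 kg

Volume: 174,000 US gal × 3.785 L/gal = 658,590 L.
After draining 37% and refilling: 128 × 0.63 + 27 × 0.37 = 90.63 ppm.
Deficit to target: 99 − 90.63 = 8.37 mg/L.
Mass: 8.37 mg/L × 658,590 L = 5512 g cyanuric acid.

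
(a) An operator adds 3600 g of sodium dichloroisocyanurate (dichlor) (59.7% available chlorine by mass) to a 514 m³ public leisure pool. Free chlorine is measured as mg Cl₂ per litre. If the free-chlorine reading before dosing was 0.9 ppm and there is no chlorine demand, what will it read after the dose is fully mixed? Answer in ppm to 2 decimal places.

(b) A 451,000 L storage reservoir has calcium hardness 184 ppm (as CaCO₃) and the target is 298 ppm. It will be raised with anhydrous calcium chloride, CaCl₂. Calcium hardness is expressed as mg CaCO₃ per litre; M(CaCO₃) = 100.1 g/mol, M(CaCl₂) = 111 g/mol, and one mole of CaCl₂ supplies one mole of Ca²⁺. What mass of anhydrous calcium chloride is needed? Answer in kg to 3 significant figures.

(a) 5.08 ppm; (b) 57.0 kg

(a) Volume: 514 m³ = 514,000 L.
(a) Available chlorine delivered: 3600 g × 0.597 = 2149 g as Cl₂.
(a) Concentration rise: 2149 g / 514,000 L = 4.181 mg/L = 4.18 ppm.
(a) Final FC: 0.9 + 4.18 = 5.08 ppm.

(b) Hardness to add: (298 − 184) = 114 mg/L as CaCO₃ × 451,000 L = 51,410 g as CaCO₃.
(b) Moles of Ca²⁺ (1 mol Ca²⁺ ≡ 1 mol CaCO₃): 51,410 / 100.1 g/mol = 513.6 mol.
(b) Mass of CaCl₂: 513.6 × 111 = 57,010 g.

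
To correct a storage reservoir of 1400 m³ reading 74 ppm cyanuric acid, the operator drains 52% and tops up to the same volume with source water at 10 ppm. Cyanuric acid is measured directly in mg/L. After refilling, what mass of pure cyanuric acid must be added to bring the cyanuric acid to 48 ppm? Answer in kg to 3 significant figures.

10.2 kg

Volume: 1400 m³ = 1,400,000 L.
After draining 52% and refilling: 74 × 0.48 + 10 × 0.52 = 40.72 ppm.
Deficit to target: 48 − 40.72 = 7.28 mg/L.
Mass: 7.28 mg/L × 1,400,000 L = 10,190 g cyanuric acid.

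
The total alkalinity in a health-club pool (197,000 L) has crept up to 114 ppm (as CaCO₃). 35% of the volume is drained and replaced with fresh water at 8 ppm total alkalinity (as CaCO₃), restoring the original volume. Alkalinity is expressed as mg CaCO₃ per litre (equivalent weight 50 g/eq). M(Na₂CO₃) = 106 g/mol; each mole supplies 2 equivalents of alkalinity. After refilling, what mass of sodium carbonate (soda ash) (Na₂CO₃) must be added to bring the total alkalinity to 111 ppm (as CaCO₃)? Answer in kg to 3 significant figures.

After draining 35% and refilling: 114 × 0.65 + 8 × 0.35 = 76.9 ppm.
Deficit to target: 111 − 76.9 = 34.1 mg/L.
As CaCO₃: 34.1 mg/L × 197,000 L = 6718 g; ÷ 50 g/eq ÷ 2 = 67.18 mol Na₂CO₃.
Mass: 67.18 × 106 = 7121 g.

7.12 kg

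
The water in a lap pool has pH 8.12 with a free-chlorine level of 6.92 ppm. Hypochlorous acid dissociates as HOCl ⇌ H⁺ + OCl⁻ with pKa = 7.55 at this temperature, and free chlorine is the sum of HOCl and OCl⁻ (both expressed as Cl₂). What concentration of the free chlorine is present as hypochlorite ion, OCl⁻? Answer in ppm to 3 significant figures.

5.45 ppm

[OCl⁻]/[HOCl] = 10^(pH − pKa) = 10^(8.12 − 7.55) = 10^0.57 = 3.715.
Fraction as HOCl = 1 / (1 + 3.715) = 0.2121.
OCl⁻ = (1 − 0.2121) × 6.92 ppm = 5.452 ppm.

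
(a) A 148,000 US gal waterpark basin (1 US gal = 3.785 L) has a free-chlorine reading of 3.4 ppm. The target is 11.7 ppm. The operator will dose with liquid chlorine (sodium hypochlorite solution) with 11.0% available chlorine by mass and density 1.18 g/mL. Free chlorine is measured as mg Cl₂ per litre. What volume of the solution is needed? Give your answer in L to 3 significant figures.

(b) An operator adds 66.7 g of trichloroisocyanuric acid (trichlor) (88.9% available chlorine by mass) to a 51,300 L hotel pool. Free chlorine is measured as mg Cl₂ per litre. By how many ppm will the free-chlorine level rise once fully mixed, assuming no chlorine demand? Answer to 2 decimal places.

(a) 35.8 L; (b) 1.16 ppm

(a) Volume: 148,000 US gal × 3.785 L/gal = 560,180 L.
(a) Chlorine deficit: 11.7 − 3.4 = 8.3 ppm = 8.3 mg/L as Cl₂.
(a) Cl₂ equivalent needed: 8.3 mg/L × 560,180 L = 4,649,000 mg = 4649 g.
(a) Product at 11.0% available chlorine: 4649 / 0.11 = 42,270 g.
(a) Volume at density 1.18 g/mL: 42,270 g ÷ 1.18 g/mL = 35,820 mL.

(b) Available chlorine delivered: 66.7 g × 0.889 = 59.3 g as Cl₂.
(b) Concentration rise: 59.3 g / 51,300 L = 1.156 mg/L = 1.16 ppm.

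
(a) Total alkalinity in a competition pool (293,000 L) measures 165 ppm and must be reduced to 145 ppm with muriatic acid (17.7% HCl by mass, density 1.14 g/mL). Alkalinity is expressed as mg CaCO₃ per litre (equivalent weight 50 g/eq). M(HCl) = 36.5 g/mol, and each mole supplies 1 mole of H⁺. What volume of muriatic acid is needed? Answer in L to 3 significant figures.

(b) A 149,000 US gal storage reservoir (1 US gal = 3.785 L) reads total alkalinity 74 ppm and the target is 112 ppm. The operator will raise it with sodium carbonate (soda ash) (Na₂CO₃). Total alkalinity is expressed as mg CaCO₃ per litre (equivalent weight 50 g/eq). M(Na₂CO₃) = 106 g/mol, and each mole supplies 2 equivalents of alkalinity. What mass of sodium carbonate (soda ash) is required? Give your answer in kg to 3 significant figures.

(a) Alkalinity to neutralize: (165 − 145) = 20 mg/L as CaCO₃ × 293,000 L = 5860 g as CaCO₃.
(a) Equivalents of H⁺ required: 5860 ÷ 50 g/eq = 117.2 eq = 117.2 mol HCl.
(a) Mass of HCl: 117.2 × 36.5 = 4278 g.
(a) Mass of 17.7% solution: 4278 / 0.177 = 24,170 g.
(a) Volume: 24,170 g ÷ 1.14 g/mL = 21,200 mL.

(b) Volume: 149,000 US gal × 3.785 L/gal = 563,965 L.
(b) Alkalinity to add: (112 − 74) = 38 mg/L as CaCO₃ × 563,965 L = 21,430 g as CaCO₃.
(b) Equivalents: 21,430 g ÷ 50 g/eq = 428.6 eq.
(b) Each mole of Na₂CO₃ supplies 2 eq, so 428.6 / 2 = 214.3 mol.
(b) Mass: 214.3 mol × 106 g/mol = 22,720 g.

(a) 21.2 L; (b) 22.7 kg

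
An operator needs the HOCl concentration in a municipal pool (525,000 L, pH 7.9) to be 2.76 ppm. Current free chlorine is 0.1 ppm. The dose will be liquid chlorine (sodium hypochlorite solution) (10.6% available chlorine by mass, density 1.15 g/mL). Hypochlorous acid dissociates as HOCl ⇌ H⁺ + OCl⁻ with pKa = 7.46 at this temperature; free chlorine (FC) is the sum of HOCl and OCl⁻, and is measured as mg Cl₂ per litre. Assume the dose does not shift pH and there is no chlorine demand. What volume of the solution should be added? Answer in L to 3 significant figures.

44.2 L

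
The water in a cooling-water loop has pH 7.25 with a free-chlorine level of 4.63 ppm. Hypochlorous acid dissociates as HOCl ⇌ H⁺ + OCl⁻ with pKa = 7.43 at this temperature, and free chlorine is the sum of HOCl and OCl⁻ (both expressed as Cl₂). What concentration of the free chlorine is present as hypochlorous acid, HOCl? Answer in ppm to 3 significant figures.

[OCl⁻]/[HOCl] = 10^(pH − pKa) = 10^(7.25 − 7.43) = 10^-0.18 = 0.6607.
Fraction as HOCl = 1 / (1 + 0.6607) = 0.6022.
HOCl = 0.6022 × 4.63 ppm = 2.788 ppm.

2.79 ppm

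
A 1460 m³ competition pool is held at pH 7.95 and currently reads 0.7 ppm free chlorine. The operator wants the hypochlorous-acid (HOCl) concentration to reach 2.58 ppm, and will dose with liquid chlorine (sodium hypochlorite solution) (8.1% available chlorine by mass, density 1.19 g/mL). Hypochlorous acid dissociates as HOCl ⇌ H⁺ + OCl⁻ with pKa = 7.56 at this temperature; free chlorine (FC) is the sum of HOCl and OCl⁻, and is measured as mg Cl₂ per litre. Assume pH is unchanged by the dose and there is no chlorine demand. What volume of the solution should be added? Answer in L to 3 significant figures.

Volume: 1460 m³ = 1,460,000 L.
[OCl⁻]/[HOCl] = 10^(pH − pKa) = 10^(7.95 − 7.56) = 2.455; fraction as HOCl = 1/(1 + 2.455) = 0.2895.
Free chlorine required for 2.58 ppm HOCl: 2.58 / 0.2895 = 8.913 ppm.
FC to add: 8.913 − 0.7 = 8.213 mg/L as Cl₂.
Cl₂ equivalent: 8.213 mg/L × 1,460,000 L = 11,990 g.
Product at 8.1% available Cl: 11,990 / 0.081 = 148,000 g.
Volume: 148,000 g ÷ 1.19 g/mL = 124,400 mL.

124 L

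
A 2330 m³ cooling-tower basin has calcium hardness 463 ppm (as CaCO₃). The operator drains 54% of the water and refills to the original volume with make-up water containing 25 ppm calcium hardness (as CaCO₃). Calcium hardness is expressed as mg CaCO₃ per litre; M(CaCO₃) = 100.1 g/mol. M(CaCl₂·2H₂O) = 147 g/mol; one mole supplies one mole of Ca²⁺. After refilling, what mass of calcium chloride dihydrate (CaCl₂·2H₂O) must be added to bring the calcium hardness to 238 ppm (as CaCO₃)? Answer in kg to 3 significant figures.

39.4 kg

Volume: 2330 m³ = 2,330,000 L.
After draining 54% and refilling: 463 × 0.46 + 25 × 0.54 = 226.48 ppm.
Deficit to target: 238 − 226.48 = 11.52 mg/L.
As CaCO₃: 11.52 mg/L × 2,330,000 L = 26,840 g; ÷ 100.1 = 268.1 mol Ca²⁺.
Mass: 268.1 × 147 = 39,420 g.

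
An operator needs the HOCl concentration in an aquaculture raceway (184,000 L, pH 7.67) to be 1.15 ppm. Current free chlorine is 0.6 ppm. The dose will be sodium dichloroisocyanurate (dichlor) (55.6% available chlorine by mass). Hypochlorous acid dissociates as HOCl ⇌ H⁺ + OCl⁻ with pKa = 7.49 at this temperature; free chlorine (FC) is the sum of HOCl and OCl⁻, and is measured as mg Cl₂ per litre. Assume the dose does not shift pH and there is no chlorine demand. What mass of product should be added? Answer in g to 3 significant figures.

[OCl⁻]/[HOCl] = 10^(pH − pKa) = 10^(7.67 − 7.49) = 1.514; fraction as HOCl = 1/(1 + 1.514) = 0.3978.
Free chlorine required for 1.15 ppm HOCl: 1.15 / 0.3978 = 2.891 ppm.
FC to add: 2.891 − 0.6 = 2.291 mg/L as Cl₂.
Cl₂ equivalent: 2.291 mg/L × 184,000 L = 421.5 g.
Product at 55.6% available Cl: 421.5 / 0.556 = 758 g.

758 g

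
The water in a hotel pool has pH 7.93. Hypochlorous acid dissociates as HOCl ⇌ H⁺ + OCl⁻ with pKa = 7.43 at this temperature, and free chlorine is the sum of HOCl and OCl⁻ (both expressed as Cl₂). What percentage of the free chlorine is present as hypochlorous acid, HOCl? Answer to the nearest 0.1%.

24.0%

[OCl⁻]/[HOCl] = 10^(pH − pKa) = 10^(7.93 − 7.43) = 10^0.50 = 3.162.
Fraction as HOCl = 1 / (1 + 3.162) = 0.2403.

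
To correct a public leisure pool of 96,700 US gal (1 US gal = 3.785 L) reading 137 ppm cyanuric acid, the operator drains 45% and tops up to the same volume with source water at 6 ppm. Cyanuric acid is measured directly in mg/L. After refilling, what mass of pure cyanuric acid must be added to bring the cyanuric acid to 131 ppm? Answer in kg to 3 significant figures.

Volume: 96,700 US gal × 3.785 L/gal = 366,010 L.
After draining 45% and refilling: 137 × 0.55 + 6 × 0.45 = 78.05 ppm.
Deficit to target: 131 − 78.05 = 52.95 mg/L.
Mass: 52.95 mg/L × 366,010 L = 19,380 g cyanuric acid.

19.4 kg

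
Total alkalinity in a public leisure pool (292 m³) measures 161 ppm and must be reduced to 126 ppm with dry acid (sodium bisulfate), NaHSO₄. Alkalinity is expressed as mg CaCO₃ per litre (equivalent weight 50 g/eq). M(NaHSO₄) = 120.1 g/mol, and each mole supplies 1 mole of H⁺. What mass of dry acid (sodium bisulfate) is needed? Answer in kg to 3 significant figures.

24.5 kg

Volume: 292 m³ = 292,000 L.
Alkalinity to neutralize: (161 − 126) = 35 mg/L as CaCO₃ × 292,000 L = 10,220 g as CaCO₃.
Equivalents of H⁺ required: 10,220 ÷ 50 g/eq = 204.4 eq = 204.4 mol NaHSO₄.
Mass of NaHSO₄: 204.4 × 120.1 = 24,550 g.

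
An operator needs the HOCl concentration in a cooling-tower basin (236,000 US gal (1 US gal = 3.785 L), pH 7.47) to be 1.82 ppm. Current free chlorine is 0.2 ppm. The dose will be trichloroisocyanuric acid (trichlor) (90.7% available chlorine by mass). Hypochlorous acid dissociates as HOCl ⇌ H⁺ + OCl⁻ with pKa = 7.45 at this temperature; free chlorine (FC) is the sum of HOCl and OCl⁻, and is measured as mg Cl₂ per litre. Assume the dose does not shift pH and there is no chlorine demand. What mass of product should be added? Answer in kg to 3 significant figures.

Volume: 236,000 US gal × 3.785 L/gal = 893,260 L.
[OCl⁻]/[HOCl] = 10^(pH − pKa) = 10^(7.47 − 7.45) = 1.047; fraction as HOCl = 1/(1 + 1.047) = 0.4885.
Free chlorine required for 1.82 ppm HOCl: 1.82 / 0.4885 = 3.726 ppm.
FC to add: 3.726 − 0.2 = 3.526 mg/L as Cl₂.
Cl₂ equivalent: 3.526 mg/L × 893,260 L = 3149 g.
Product at 90.7% available Cl: 3149 / 0.907 = 3472 g.

3.47 kg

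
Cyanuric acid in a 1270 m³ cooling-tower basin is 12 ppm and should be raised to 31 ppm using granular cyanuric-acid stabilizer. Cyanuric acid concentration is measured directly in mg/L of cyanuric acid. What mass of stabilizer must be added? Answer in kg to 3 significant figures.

Volume: 1270 m³ = 1,270,000 L.
CYA to add: (31 − 12) = 19 mg/L × 1,270,000 L = 24,130 g cyanuric acid.

24.1 kg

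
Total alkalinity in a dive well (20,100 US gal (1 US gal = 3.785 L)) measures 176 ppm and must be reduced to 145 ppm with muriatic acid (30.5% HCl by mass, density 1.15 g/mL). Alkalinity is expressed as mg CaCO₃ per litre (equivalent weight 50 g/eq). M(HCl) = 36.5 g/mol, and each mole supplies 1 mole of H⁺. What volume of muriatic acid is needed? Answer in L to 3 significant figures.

Volume: 20,100 US gal × 3.785 L/gal = 76,078 L.
Alkalinity to neutralize: (176 − 145) = 31 mg/L as CaCO₃ × 76,078 L = 2358 g as CaCO₃.
Equivalents of H⁺ required: 2358 ÷ 50 g/eq = 47.17 eq = 47.17 mol HCl.
Mass of HCl: 47.17 × 36.5 = 1722 g.
Mass of 30.5% solution: 1722 / 0.305 = 5645 g.
Volume: 5645 g ÷ 1.15 g/mL = 4909 mL.

4.91 L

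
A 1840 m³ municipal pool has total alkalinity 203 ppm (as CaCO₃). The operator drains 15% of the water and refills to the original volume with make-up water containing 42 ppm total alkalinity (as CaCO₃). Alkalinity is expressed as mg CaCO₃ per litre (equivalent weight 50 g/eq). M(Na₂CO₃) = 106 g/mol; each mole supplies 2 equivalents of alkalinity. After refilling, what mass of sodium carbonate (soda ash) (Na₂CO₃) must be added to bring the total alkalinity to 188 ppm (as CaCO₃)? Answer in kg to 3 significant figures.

Volume: 1840 m³ = 1,840,000 L.
After draining 15% and refilling: 203 × 0.85 + 42 × 0.15 = 178.85 ppm.
Deficit to target: 188 − 178.85 = 9.15 mg/L.
As CaCO₃: 9.15 mg/L × 1,840,000 L = 16,840 g; ÷ 50 g/eq ÷ 2 = 168.4 mol Na₂CO₃.
Mass: 168.4 × 106 = 17,850 g.

17.8 kg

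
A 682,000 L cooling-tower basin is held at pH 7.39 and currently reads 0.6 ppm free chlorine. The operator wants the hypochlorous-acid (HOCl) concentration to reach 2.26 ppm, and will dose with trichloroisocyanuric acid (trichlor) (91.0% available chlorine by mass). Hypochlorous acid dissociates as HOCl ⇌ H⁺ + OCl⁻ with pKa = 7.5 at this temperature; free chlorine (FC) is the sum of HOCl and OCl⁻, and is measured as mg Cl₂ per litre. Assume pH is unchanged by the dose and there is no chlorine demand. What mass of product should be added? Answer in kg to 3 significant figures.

[OCl⁻]/[HOCl] = 10^(pH − pKa) = 10^(7.39 − 7.5) = 0.7762; fraction as HOCl = 1/(1 + 0.7762) = 0.563.
Free chlorine required for 2.26 ppm HOCl: 2.26 / 0.563 = 4.014 ppm.
FC to add: 4.014 − 0.6 = 3.414 mg/L as Cl₂.
Cl₂ equivalent: 3.414 mg/L × 682,000 L = 2329 g.
Product at 91.0% available Cl: 2329 / 0.91 = 2559 g.

2.56 kg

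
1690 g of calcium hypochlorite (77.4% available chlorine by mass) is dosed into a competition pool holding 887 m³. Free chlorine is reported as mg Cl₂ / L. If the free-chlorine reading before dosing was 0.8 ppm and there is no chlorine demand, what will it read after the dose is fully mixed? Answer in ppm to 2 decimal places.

2.27 ppm

Volume: 887 m³ = 887,000 L.
Available chlorine delivered: 1690 g × 0.774 = 1308 g as Cl₂.
Concentration rise: 1308 g / 887,000 L = 1.475 mg/L = 1.47 ppm.
Final FC: 0.8 + 1.47 = 2.27 ppm.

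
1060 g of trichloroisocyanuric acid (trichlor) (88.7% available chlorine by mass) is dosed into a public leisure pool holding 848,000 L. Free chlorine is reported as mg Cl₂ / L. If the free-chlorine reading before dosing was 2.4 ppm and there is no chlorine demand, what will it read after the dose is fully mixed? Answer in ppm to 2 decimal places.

Available chlorine delivered: 1060 g × 0.887 = 940.2 g as Cl₂.
Concentration rise: 940.2 g / 848,000 L = 1.109 mg/L = 1.11 ppm.
Final FC: 2.4 + 1.11 = 3.51 ppm.

3.51 ppm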